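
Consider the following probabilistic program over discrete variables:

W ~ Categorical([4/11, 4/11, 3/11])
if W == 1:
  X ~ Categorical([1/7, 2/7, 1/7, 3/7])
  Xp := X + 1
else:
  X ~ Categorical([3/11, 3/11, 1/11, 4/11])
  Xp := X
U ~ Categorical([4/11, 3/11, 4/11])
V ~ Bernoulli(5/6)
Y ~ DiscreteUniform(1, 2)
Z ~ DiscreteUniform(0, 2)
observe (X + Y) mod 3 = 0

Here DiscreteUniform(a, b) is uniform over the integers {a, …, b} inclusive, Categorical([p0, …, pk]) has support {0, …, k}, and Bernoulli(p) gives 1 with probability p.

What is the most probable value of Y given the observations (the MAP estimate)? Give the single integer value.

Enumerate traces; 108 have nonzero weight after conditioning:
  (W=0, X=1, U=0, V=0, Y=2, Z=0) weight 4/3993
  (W=0, X=1, U=0, V=0, Y=2, Z=1) weight 4/3993
  (W=0, X=1, U=0, V=0, Y=2, Z=2) weight 4/3993
  (W=0, X=1, U=0, V=1, Y=2, Z=0) weight 20/3993
  (W=0, X=1, U=0, V=1, Y=2, Z=1) weight 20/3993
  (W=0, X=1, U=0, V=1, Y=2, Z=2) weight 20/3993
  (W=0, X=1, U=1, V=0, Y=2, Z=0) weight 1/1331
  (W=0, X=1, U=1, V=0, Y=2, Z=1) weight 1/1331
  (W=0, X=2, U=0, V=0, Y=1, Z=0) weight 4/11979
  … 99 more
Group by Y:
  weight(Y=1) = 93/1694
  weight(Y=2) = 235/1694
Total weight = 93/1694 + 235/1694 = 164/847
P(Y=1 | obs) = 93/1694 / 164/847 = 93/328
P(Y=2 | obs) = 235/1694 / 164/847 = 235/328
argmax = 2

argmax_v P(Y = v | obs) = 2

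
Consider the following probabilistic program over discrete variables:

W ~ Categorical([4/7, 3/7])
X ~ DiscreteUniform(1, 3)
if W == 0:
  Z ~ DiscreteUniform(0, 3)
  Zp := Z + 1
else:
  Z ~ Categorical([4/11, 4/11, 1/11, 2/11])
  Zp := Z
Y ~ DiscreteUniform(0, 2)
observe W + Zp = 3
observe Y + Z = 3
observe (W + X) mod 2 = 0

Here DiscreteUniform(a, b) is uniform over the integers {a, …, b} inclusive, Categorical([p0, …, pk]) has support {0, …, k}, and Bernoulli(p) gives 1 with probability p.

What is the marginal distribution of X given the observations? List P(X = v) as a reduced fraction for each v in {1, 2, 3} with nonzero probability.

Enumerate traces; 3 have nonzero weight after conditioning:
  (W=0, X=2, Z=2, Y=1) weight 1/63
  (W=1, X=1, Z=2, Y=1) weight 1/231
  (W=1, X=3, Z=2, Y=1) weight 1/231
Group by X:
  weight(X=1) = 1/231
  weight(X=2) = 1/63
  weight(X=3) = 1/231
Total weight = 1/231 + 1/63 + 1/231 = 17/693
P(X=1 | obs) = 1/231 / 17/693 = 3/17
P(X=2 | obs) = 1/63 / 17/693 = 11/17
P(X=3 | obs) = 1/231 / 17/693 = 3/17

P(X=1) = 3/17, P(X=2) = 11/17, P(X=3) = 3/17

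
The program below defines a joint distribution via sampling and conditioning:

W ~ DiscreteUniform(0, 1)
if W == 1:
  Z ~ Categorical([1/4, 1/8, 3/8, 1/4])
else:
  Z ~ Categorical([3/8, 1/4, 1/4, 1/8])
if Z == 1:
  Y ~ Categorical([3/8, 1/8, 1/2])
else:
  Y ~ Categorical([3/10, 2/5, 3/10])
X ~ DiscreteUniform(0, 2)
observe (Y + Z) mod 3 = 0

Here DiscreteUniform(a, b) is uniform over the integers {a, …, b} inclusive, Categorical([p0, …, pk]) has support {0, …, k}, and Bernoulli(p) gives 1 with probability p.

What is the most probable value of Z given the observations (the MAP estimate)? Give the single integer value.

argmax_v P(Z = v | obs) = 2

Enumerate traces; 24 have nonzero weight after conditioning:
  (W=0, Z=0, Y=0, X=0) weight 3/160
  (W=0, Z=0, Y=0, X=1) weight 3/160
  (W=0, Z=0, Y=0, X=2) weight 3/160
  (W=0, Z=1, Y=2, X=0) weight 1/48
  (W=0, Z=1, Y=2, X=1) weight 1/48
  (W=0, Z=1, Y=2, X=2) weight 1/48
  (W=0, Z=2, Y=1, X=0) weight 1/60
  (W=0, Z=2, Y=1, X=1) weight 1/60
  (W=0, Z=3, Y=0, X=0) weight 1/160
  … 15 more
Group by Z:
  weight(Z=0) = 3/32
  weight(Z=1) = 3/32
  weight(Z=2) = 1/8
  weight(Z=3) = 9/160
Total weight = 3/32 + 3/32 + 1/8 + 9/160 = 59/160
P(Z=0 | obs) = 3/32 / 59/160 = 15/59
P(Z=1 | obs) = 3/32 / 59/160 = 15/59
P(Z=2 | obs) = 1/8 / 59/160 = 20/59
P(Z=3 | obs) = 9/160 / 59/160 = 9/59
argmax = 2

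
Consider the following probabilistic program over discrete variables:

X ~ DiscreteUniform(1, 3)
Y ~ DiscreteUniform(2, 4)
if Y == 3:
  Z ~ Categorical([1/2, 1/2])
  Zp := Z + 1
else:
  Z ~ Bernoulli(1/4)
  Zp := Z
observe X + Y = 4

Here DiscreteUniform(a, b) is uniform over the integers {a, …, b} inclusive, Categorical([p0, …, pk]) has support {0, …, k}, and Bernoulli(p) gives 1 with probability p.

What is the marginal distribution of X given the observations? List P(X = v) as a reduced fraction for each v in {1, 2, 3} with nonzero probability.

Enumerate traces; 4 have nonzero weight after conditioning:
  (X=1, Y=3, Z=0) weight 1/18
  (X=1, Y=3, Z=1) weight 1/18
  (X=2, Y=2, Z=0) weight 1/12
  (X=2, Y=2, Z=1) weight 1/36
Group by X:
  weight(X=1) = 1/9
  weight(X=2) = 1/9
Total weight = 1/9 + 1/9 = 2/9
P(X=1 | obs) = 1/9 / 2/9 = 1/2
P(X=2 | obs) = 1/9 / 2/9 = 1/2

P(X=1) = 1/2, P(X=2) = 1/2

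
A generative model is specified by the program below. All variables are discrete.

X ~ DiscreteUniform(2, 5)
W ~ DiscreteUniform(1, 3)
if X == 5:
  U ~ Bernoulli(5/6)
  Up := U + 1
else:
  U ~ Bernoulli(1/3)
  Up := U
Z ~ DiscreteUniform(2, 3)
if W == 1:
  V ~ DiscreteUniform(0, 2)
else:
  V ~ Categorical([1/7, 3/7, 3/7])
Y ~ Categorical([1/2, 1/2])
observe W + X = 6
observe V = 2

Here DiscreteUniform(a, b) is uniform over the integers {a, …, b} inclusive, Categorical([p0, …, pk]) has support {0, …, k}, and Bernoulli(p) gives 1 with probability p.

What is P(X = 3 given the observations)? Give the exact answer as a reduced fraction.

Enumerate traces; 24 have nonzero weight after conditioning:
  (X=3, W=3, U=0, Z=2, V=2, Y=0) weight 1/168
  (X=3, W=3, U=0, Z=2, V=2, Y=1) weight 1/168
  (X=3, W=3, U=0, Z=3, V=2, Y=0) weight 1/168
  (X=3, W=3, U=0, Z=3, V=2, Y=1) weight 1/168
  (X=3, W=3, U=1, Z=2, V=2, Y=0) weight 1/336
  (X=3, W=3, U=1, Z=2, V=2, Y=1) weight 1/336
  (X=3, W=3, U=1, Z=3, V=2, Y=0) weight 1/336
  (X=3, W=3, U=1, Z=3, V=2, Y=1) weight 1/336
  (X=4, W=2, U=0, Z=2, V=2, Y=0) weight 1/168
  (X=5, W=1, U=0, Z=2, V=2, Y=0) weight 1/864
  … 14 more
Group by X:
  weight(X=3) = 1/28
  weight(X=4) = 1/28
  weight(X=5) = 1/36
Total weight = 1/28 + 1/28 + 1/36 = 25/252
P(X=3 | obs) = 1/28 / 25/252 = 9/25
P(X=4 | obs) = 1/28 / 25/252 = 9/25
P(X=5 | obs) = 1/36 / 25/252 = 7/25

P(X = 3 | obs) = 9/25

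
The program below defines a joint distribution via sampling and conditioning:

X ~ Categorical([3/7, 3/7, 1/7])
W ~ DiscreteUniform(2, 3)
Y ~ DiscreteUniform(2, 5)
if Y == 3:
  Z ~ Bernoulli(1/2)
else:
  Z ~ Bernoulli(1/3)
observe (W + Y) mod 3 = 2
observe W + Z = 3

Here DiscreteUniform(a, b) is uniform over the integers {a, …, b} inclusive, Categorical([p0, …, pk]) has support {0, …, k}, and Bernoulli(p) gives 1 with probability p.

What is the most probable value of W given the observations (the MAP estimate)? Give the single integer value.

argmax_v P(W = v | obs) = 3

Enumerate traces; 9 have nonzero weight after conditioning:
  (X=0, W=2, Y=3, Z=1) weight 3/112
  (X=0, W=3, Y=2, Z=0) weight 1/28
  (X=0, W=3, Y=5, Z=0) weight 1/28
  (X=1, W=2, Y=3, Z=1) weight 3/112
  (X=1, W=3, Y=2, Z=0) weight 1/28
  (X=1, W=3, Y=5, Z=0) weight 1/28
  (X=2, W=2, Y=3, Z=1) weight 1/112
  (X=2, W=3, Y=2, Z=0) weight 1/84
  … 1 more
Group by W:
  weight(W=2) = 1/16
  weight(W=3) = 1/6
Total weight = 1/16 + 1/6 = 11/48
P(W=2 | obs) = 1/16 / 11/48 = 3/11
P(W=3 | obs) = 1/6 / 11/48 = 8/11
argmax = 3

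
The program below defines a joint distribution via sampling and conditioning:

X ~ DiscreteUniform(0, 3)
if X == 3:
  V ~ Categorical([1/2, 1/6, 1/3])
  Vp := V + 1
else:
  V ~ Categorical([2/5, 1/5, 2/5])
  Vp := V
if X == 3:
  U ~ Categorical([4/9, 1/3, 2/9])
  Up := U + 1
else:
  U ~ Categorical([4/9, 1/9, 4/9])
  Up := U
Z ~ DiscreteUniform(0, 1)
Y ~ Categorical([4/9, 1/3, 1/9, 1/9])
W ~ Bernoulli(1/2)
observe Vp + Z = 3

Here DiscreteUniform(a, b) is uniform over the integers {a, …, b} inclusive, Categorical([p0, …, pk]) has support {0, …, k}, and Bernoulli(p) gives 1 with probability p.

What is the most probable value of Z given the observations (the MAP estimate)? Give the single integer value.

argmax_v P(Z = v | obs) = 1

Enumerate traces; 120 have nonzero weight after conditioning:
  (X=0, V=2, U=0, Z=1, Y=0, W=0) weight 2/405
  (X=0, V=2, U=0, Z=1, Y=0, W=1) weight 2/405
  (X=0, V=2, U=0, Z=1, Y=1, W=0) weight 1/270
  (X=0, V=2, U=0, Z=1, Y=1, W=1) weight 1/270
  (X=0, V=2, U=0, Z=1, Y=2, W=0) weight 1/810
  (X=0, V=2, U=0, Z=1, Y=2, W=1) weight 1/810
  (X=0, V=2, U=0, Z=1, Y=3, W=0) weight 1/810
  (X=0, V=2, U=0, Z=1, Y=3, W=1) weight 1/810
  (X=3, V=2, U=0, Z=0, Y=0, W=0) weight 1/243
  … 111 more
Group by Z:
  weight(Z=0) = 1/24
  weight(Z=1) = 41/240
Total weight = 1/24 + 41/240 = 17/80
P(Z=0 | obs) = 1/24 / 17/80 = 10/51
P(Z=1 | obs) = 41/240 / 17/80 = 41/51
argmax = 1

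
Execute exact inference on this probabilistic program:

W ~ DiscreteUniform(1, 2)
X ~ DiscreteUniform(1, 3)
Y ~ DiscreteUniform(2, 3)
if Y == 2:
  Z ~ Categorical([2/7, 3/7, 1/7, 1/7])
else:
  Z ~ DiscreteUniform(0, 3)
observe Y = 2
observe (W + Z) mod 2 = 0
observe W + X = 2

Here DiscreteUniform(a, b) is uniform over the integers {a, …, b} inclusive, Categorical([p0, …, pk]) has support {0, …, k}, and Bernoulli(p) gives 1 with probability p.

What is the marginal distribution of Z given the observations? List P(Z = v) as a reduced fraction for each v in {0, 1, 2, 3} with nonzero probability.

Enumerate traces; 2 have nonzero weight after conditioning:
  (W=1, X=1, Y=2, Z=1) weight 1/28
  (W=1, X=1, Y=2, Z=3) weight 1/84
Group by Z:
  weight(Z=1) = 1/28
  weight(Z=3) = 1/84
Total weight = 1/28 + 1/84 = 1/21
P(Z=1 | obs) = 1/28 / 1/21 = 3/4
P(Z=3 | obs) = 1/84 / 1/21 = 1/4

P(Z=1) = 3/4, P(Z=3) = 1/4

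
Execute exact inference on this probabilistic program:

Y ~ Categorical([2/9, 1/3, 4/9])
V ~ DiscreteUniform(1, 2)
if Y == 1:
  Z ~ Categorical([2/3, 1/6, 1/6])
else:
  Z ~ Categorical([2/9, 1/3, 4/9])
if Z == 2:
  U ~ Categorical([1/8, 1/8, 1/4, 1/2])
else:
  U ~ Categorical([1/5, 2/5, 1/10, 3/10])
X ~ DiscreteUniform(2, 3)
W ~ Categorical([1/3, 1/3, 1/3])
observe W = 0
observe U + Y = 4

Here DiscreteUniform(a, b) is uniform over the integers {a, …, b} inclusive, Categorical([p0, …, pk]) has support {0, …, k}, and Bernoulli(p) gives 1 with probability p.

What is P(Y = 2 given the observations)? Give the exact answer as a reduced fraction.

P(Y = 2 | obs) = 2/5

Enumerate traces; 24 have nonzero weight after conditioning:
  (Y=1, V=1, Z=0, U=3, X=2, W=0) weight 1/180
  (Y=1, V=1, Z=0, U=3, X=3, W=0) weight 1/180
  (Y=1, V=1, Z=1, U=3, X=2, W=0) weight 1/720
  (Y=1, V=1, Z=1, U=3, X=3, W=0) weight 1/720
  (Y=1, V=1, Z=2, U=3, X=2, W=0) weight 1/432
  (Y=1, V=1, Z=2, U=3, X=3, W=0) weight 1/432
  (Y=1, V=2, Z=0, U=3, X=2, W=0) weight 1/180
  (Y=1, V=2, Z=0, U=3, X=3, W=0) weight 1/180
  (Y=2, V=1, Z=0, U=2, X=2, W=0) weight 1/1215
  … 15 more
Group by Y:
  weight(Y=1) = 1/27
  weight(Y=2) = 2/81
Total weight = 1/27 + 2/81 = 5/81
P(Y=1 | obs) = 1/27 / 5/81 = 3/5
P(Y=2 | obs) = 2/81 / 5/81 = 2/5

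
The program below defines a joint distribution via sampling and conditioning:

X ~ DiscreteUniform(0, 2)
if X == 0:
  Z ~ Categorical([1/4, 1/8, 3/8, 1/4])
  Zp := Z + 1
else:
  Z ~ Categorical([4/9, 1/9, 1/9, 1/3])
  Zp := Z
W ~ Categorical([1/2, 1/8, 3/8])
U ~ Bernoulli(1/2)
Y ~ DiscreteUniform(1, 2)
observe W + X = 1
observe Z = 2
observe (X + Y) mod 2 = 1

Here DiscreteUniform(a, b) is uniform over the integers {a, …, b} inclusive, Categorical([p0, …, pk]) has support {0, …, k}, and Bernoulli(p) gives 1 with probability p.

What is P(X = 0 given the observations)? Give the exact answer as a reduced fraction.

P(X = 0 | obs) = 27/59

Enumerate traces; 4 have nonzero weight after conditioning:
  (X=0, Z=2, W=1, U=0, Y=1) weight 1/256
  (X=0, Z=2, W=1, U=1, Y=1) weight 1/256
  (X=1, Z=2, W=0, U=0, Y=2) weight 1/216
  (X=1, Z=2, W=0, U=1, Y=2) weight 1/216
Group by X:
  weight(X=0) = 1/128
  weight(X=1) = 1/108
Total weight = 1/128 + 1/108 = 59/3456
P(X=0 | obs) = 1/128 / 59/3456 = 27/59
P(X=1 | obs) = 1/108 / 59/3456 = 32/59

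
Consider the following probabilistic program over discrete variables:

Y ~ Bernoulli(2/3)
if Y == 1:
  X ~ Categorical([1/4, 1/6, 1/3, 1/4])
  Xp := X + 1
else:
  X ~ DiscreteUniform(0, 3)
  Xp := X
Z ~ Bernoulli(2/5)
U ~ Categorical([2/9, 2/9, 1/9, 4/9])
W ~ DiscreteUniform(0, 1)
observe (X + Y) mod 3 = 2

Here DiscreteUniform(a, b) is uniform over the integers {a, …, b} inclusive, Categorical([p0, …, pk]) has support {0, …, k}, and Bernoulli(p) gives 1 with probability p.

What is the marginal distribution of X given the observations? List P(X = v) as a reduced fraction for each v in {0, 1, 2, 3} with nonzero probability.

P(X=1) = 4/7, P(X=2) = 3/7

Enumerate traces; 32 have nonzero weight after conditioning:
  (Y=0, X=2, Z=0, U=0, W=0) weight 1/180
  (Y=0, X=2, Z=0, U=0, W=1) weight 1/180
  (Y=0, X=2, Z=0, U=1, W=0) weight 1/180
  (Y=0, X=2, Z=0, U=1, W=1) weight 1/180
  (Y=0, X=2, Z=0, U=2, W=0) weight 1/360
  (Y=0, X=2, Z=0, U=2, W=1) weight 1/360
  (Y=0, X=2, Z=0, U=3, W=0) weight 1/90
  (Y=0, X=2, Z=0, U=3, W=1) weight 1/90
  (Y=1, X=1, Z=0, U=0, W=0) weight 1/135
  … 23 more
Group by X:
  weight(X=1) = 1/9
  weight(X=2) = 1/12
Total weight = 1/9 + 1/12 = 7/36
P(X=1 | obs) = 1/9 / 7/36 = 4/7
P(X=2 | obs) = 1/12 / 7/36 = 3/7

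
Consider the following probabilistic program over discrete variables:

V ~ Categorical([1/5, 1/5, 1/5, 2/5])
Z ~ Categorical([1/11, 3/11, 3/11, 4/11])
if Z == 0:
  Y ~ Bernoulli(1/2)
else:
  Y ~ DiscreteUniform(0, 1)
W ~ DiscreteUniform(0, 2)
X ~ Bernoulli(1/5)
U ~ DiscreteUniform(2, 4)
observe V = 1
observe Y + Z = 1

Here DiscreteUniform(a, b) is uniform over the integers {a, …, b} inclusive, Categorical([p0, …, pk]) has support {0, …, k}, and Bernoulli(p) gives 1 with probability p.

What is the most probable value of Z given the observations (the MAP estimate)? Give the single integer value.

argmax_v P(Z = v | obs) = 1

Enumerate traces; 36 have nonzero weight after conditioning:
  (V=1, Z=0, Y=1, W=0, X=0, U=2) weight 2/2475
  (V=1, Z=0, Y=1, W=0, X=0, U=3) weight 2/2475
  (V=1, Z=0, Y=1, W=0, X=0, U=4) weight 2/2475
  (V=1, Z=0, Y=1, W=0, X=1, U=2) weight 1/4950
  (V=1, Z=0, Y=1, W=0, X=1, U=3) weight 1/4950
  (V=1, Z=0, Y=1, W=0, X=1, U=4) weight 1/4950
  (V=1, Z=0, Y=1, W=1, X=0, U=2) weight 2/2475
  (V=1, Z=0, Y=1, W=1, X=0, U=3) weight 2/2475
  (V=1, Z=1, Y=0, W=0, X=0, U=2) weight 2/825
  … 27 more
Group by Z:
  weight(Z=0) = 1/110
  weight(Z=1) = 3/110
Total weight = 1/110 + 3/110 = 2/55
P(Z=0 | obs) = 1/110 / 2/55 = 1/4
P(Z=1 | obs) = 3/110 / 2/55 = 3/4
argmax = 1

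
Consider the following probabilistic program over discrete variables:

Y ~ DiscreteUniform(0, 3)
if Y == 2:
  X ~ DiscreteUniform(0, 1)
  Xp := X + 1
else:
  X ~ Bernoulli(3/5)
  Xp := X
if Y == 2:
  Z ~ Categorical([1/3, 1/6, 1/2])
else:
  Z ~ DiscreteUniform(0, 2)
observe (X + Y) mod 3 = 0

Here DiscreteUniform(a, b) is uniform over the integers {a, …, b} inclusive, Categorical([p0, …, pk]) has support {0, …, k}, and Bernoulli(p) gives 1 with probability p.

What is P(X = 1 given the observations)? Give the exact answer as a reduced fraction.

Enumerate traces; 9 have nonzero weight after conditioning:
  (Y=0, X=0, Z=0) weight 1/30
  (Y=0, X=0, Z=1) weight 1/30
  (Y=0, X=0, Z=2) weight 1/30
  (Y=2, X=1, Z=0) weight 1/24
  (Y=2, X=1, Z=1) weight 1/48
  (Y=2, X=1, Z=2) weight 1/16
  (Y=3, X=0, Z=0) weight 1/30
  (Y=3, X=0, Z=1) weight 1/30
  … 1 more
Group by X:
  weight(X=0) = 1/5
  weight(X=1) = 1/8
Total weight = 1/5 + 1/8 = 13/40
P(X=0 | obs) = 1/5 / 13/40 = 8/13
P(X=1 | obs) = 1/8 / 13/40 = 5/13

P(X = 1 | obs) = 5/13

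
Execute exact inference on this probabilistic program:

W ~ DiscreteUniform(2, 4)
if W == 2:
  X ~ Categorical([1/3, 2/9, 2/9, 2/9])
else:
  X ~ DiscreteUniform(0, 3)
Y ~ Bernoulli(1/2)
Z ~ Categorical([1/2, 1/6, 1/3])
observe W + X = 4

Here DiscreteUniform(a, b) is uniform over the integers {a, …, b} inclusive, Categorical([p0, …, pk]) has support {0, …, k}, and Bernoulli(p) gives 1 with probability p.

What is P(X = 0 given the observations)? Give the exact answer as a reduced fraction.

Enumerate traces; 18 have nonzero weight after conditioning:
  (W=2, X=2, Y=0, Z=0) weight 1/54
  (W=2, X=2, Y=0, Z=1) weight 1/162
  (W=2, X=2, Y=0, Z=2) weight 1/81
  (W=2, X=2, Y=1, Z=0) weight 1/54
  (W=2, X=2, Y=1, Z=1) weight 1/162
  (W=2, X=2, Y=1, Z=2) weight 1/81
  (W=3, X=1, Y=0, Z=0) weight 1/48
  (W=3, X=1, Y=0, Z=1) weight 1/144
  (W=4, X=0, Y=0, Z=0) weight 1/48
  … 9 more
Group by X:
  weight(X=0) = 1/12
  weight(X=1) = 1/12
  weight(X=2) = 2/27
Total weight = 1/12 + 1/12 + 2/27 = 13/54
P(X=0 | obs) = 1/12 / 13/54 = 9/26
P(X=1 | obs) = 1/12 / 13/54 = 9/26
P(X=2 | obs) = 2/27 / 13/54 = 4/13

P(X = 0 | obs) = 9/26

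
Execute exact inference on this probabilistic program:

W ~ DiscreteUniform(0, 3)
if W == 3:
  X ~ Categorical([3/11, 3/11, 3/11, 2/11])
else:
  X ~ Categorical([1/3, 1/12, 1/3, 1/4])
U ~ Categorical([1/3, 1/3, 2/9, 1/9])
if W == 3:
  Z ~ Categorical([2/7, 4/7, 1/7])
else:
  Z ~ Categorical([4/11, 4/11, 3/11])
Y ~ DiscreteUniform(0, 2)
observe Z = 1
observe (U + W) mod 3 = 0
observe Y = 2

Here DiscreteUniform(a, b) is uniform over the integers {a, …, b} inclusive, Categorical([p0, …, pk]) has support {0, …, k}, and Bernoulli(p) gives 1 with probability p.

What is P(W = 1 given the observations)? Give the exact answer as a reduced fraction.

Enumerate traces; 24 have nonzero weight after conditioning:
  (W=0, X=0, U=0, Z=1, Y=2) weight 1/297
  (W=0, X=0, U=3, Z=1, Y=2) weight 1/891
  (W=0, X=1, U=0, Z=1, Y=2) weight 1/1188
  (W=0, X=1, U=3, Z=1, Y=2) weight 1/3564
  (W=0, X=2, U=0, Z=1, Y=2) weight 1/297
  (W=0, X=2, U=3, Z=1, Y=2) weight 1/891
  (W=0, X=3, U=0, Z=1, Y=2) weight 1/396
  (W=0, X=3, U=3, Z=1, Y=2) weight 1/1188
  (W=1, X=0, U=2, Z=1, Y=2) weight 2/891
  (W=2, X=0, U=1, Z=1, Y=2) weight 1/297
  … 14 more
Group by W:
  weight(W=0) = 4/297
  weight(W=1) = 2/297
  weight(W=2) = 1/99
  weight(W=3) = 4/189
Total weight = 4/297 + 2/297 + 1/99 + 4/189 = 107/2079
P(W=0 | obs) = 4/297 / 107/2079 = 28/107
P(W=1 | obs) = 2/297 / 107/2079 = 14/107
P(W=2 | obs) = 1/99 / 107/2079 = 21/107
P(W=3 | obs) = 4/189 / 107/2079 = 44/107

P(W = 1 | obs) = 14/107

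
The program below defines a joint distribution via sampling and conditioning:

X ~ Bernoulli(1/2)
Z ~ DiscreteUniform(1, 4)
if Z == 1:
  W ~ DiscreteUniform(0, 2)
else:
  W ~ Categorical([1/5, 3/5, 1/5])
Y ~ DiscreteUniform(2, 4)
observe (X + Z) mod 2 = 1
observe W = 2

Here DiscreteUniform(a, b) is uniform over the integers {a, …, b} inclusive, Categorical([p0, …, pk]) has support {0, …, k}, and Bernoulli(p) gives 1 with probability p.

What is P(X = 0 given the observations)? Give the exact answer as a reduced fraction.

P(X = 0 | obs) = 4/7

Enumerate traces; 12 have nonzero weight after conditioning:
  (X=0, Z=1, W=2, Y=2) weight 1/72
  (X=0, Z=1, W=2, Y=3) weight 1/72
  (X=0, Z=1, W=2, Y=4) weight 1/72
  (X=0, Z=3, W=2, Y=2) weight 1/120
  (X=0, Z=3, W=2, Y=3) weight 1/120
  (X=0, Z=3, W=2, Y=4) weight 1/120
  (X=1, Z=2, W=2, Y=2) weight 1/120
  (X=1, Z=2, W=2, Y=3) weight 1/120
  … 4 more
Group by X:
  weight(X=0) = 1/15
  weight(X=1) = 1/20
Total weight = 1/15 + 1/20 = 7/60
P(X=0 | obs) = 1/15 / 7/60 = 4/7
P(X=1 | obs) = 1/20 / 7/60 = 3/7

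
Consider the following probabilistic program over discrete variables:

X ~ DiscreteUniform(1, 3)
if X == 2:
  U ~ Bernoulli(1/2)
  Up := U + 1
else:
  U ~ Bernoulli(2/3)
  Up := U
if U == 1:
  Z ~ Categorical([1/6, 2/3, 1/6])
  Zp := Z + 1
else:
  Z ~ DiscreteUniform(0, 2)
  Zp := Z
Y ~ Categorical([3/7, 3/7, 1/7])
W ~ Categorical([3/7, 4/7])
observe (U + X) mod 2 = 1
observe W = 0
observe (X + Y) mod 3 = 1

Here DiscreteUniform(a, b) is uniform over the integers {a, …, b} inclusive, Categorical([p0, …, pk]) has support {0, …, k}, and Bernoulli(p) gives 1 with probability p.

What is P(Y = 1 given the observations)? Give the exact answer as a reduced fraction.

P(Y = 1 | obs) = 2/5

Enumerate traces; 9 have nonzero weight after conditioning:
  (X=1, U=0, Z=0, Y=0, W=0) weight 1/147
  (X=1, U=0, Z=1, Y=0, W=0) weight 1/147
  (X=1, U=0, Z=2, Y=0, W=0) weight 1/147
  (X=2, U=1, Z=0, Y=2, W=0) weight 1/588
  (X=2, U=1, Z=1, Y=2, W=0) weight 1/147
  (X=2, U=1, Z=2, Y=2, W=0) weight 1/588
  (X=3, U=0, Z=0, Y=1, W=0) weight 1/147
  (X=3, U=0, Z=1, Y=1, W=0) weight 1/147
  … 1 more
Group by Y:
  weight(Y=0) = 1/49
  weight(Y=1) = 1/49
  weight(Y=2) = 1/98
Total weight = 1/49 + 1/49 + 1/98 = 5/98
P(Y=0 | obs) = 1/49 / 5/98 = 2/5
P(Y=1 | obs) = 1/49 / 5/98 = 2/5
P(Y=2 | obs) = 1/98 / 5/98 = 1/5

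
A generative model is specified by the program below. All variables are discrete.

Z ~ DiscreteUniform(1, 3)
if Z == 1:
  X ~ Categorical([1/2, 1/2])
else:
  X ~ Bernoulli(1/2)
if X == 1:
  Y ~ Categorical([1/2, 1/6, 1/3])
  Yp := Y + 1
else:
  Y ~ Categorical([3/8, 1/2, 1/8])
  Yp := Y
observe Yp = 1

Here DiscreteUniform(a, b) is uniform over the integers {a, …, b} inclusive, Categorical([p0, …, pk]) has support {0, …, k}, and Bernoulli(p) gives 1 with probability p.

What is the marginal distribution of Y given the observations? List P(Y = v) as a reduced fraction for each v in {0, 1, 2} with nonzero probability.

Enumerate traces; 6 have nonzero weight after conditioning:
  (Z=1, X=0, Y=1) weight 1/12
  (Z=1, X=1, Y=0) weight 1/12
  (Z=2, X=0, Y=1) weight 1/12
  (Z=2, X=1, Y=0) weight 1/12
  (Z=3, X=0, Y=1) weight 1/12
  (Z=3, X=1, Y=0) weight 1/12
Group by Y:
  weight(Y=0) = 1/4
  weight(Y=1) = 1/4
Total weight = 1/4 + 1/4 = 1/2
P(Y=0 | obs) = 1/4 / 1/2 = 1/2
P(Y=1 | obs) = 1/4 / 1/2 = 1/2

P(Y=0) = 1/2, P(Y=1) = 1/2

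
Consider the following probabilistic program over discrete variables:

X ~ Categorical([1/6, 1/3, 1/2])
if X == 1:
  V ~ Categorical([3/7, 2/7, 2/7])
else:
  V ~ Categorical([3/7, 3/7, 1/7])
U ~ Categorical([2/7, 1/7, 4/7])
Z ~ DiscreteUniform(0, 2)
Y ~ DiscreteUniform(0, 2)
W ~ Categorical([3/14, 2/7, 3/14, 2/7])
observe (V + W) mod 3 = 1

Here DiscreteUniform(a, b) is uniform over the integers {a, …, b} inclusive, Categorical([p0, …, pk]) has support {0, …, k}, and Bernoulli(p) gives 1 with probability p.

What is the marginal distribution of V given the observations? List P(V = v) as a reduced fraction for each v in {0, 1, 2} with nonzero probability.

Enumerate traces; 324 have nonzero weight after conditioning:
  (X=0, V=0, U=0, Z=0, Y=0, W=1) weight 2/3087
  (X=0, V=0, U=0, Z=0, Y=1, W=1) weight 2/3087
  (X=0, V=0, U=0, Z=0, Y=2, W=1) weight 2/3087
  (X=0, V=0, U=0, Z=1, Y=0, W=1) weight 2/3087
  (X=0, V=0, U=0, Z=1, Y=1, W=1) weight 2/3087
  (X=0, V=0, U=0, Z=1, Y=2, W=1) weight 2/3087
  (X=0, V=0, U=0, Z=2, Y=0, W=1) weight 2/3087
  (X=0, V=0, U=0, Z=2, Y=1, W=1) weight 2/3087
  (X=0, V=1, U=0, Z=0, Y=0, W=0) weight 1/2058
  (X=0, V=2, U=0, Z=0, Y=0, W=2) weight 1/6174
  … 314 more
Group by V:
  weight(V=0) = 6/49
  weight(V=1) = 4/21
  weight(V=2) = 2/49
Total weight = 6/49 + 4/21 + 2/49 = 52/147
P(V=0 | obs) = 6/49 / 52/147 = 9/26
P(V=1 | obs) = 4/21 / 52/147 = 7/13
P(V=2 | obs) = 2/49 / 52/147 = 3/26

P(V=0) = 9/26, P(V=1) = 7/13, P(V=2) = 3/26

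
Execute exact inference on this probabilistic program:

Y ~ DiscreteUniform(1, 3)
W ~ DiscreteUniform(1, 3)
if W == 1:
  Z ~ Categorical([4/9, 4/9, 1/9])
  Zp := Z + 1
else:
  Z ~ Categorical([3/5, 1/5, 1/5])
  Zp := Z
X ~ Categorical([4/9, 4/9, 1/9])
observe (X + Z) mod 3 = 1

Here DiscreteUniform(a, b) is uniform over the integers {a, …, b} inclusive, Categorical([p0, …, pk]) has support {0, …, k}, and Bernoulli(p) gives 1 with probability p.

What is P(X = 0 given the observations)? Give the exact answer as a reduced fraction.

Enumerate traces; 27 have nonzero weight after conditioning:
  (Y=1, W=1, Z=0, X=1) weight 16/729
  (Y=1, W=1, Z=1, X=0) weight 16/729
  (Y=1, W=1, Z=2, X=2) weight 1/729
  (Y=1, W=2, Z=0, X=1) weight 4/135
  (Y=1, W=2, Z=1, X=0) weight 4/405
  (Y=1, W=2, Z=2, X=2) weight 1/405
  (Y=1, W=3, Z=0, X=1) weight 4/135
  (Y=1, W=3, Z=1, X=0) weight 4/405
  … 19 more
Group by X:
  weight(X=0) = 152/1215
  weight(X=1) = 296/1215
  weight(X=2) = 23/1215
Total weight = 152/1215 + 296/1215 + 23/1215 = 157/405
P(X=0 | obs) = 152/1215 / 157/405 = 152/471
P(X=1 | obs) = 296/1215 / 157/405 = 296/471
P(X=2 | obs) = 23/1215 / 157/405 = 23/471

P(X = 0 | obs) = 152/471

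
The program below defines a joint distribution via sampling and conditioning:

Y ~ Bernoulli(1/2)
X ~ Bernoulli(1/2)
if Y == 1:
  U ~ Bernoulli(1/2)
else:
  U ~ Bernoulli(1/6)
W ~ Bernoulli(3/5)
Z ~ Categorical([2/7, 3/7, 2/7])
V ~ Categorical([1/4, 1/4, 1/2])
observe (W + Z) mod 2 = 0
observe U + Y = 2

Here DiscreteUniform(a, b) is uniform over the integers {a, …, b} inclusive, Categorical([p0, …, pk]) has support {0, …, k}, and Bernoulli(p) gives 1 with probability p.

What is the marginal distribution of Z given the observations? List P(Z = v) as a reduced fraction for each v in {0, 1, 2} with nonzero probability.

Enumerate traces; 18 have nonzero weight after conditioning:
  (Y=1, X=0, U=1, W=0, Z=0, V=0) weight 1/280
  (Y=1, X=0, U=1, W=0, Z=0, V=1) weight 1/280
  (Y=1, X=0, U=1, W=0, Z=0, V=2) weight 1/140
  (Y=1, X=0, U=1, W=0, Z=2, V=0) weight 1/280
  (Y=1, X=0, U=1, W=0, Z=2, V=1) weight 1/280
  (Y=1, X=0, U=1, W=0, Z=2, V=2) weight 1/140
  (Y=1, X=0, U=1, W=1, Z=1, V=0) weight 9/1120
  (Y=1, X=0, U=1, W=1, Z=1, V=1) weight 9/1120
  … 10 more
Group by Z:
  weight(Z=0) = 1/35
  weight(Z=1) = 9/140
  weight(Z=2) = 1/35
Total weight = 1/35 + 9/140 + 1/35 = 17/140
P(Z=0 | obs) = 1/35 / 17/140 = 4/17
P(Z=1 | obs) = 9/140 / 17/140 = 9/17
P(Z=2 | obs) = 1/35 / 17/140 = 4/17

P(Z=0) = 4/17, P(Z=1) = 9/17, P(Z=2) = 4/17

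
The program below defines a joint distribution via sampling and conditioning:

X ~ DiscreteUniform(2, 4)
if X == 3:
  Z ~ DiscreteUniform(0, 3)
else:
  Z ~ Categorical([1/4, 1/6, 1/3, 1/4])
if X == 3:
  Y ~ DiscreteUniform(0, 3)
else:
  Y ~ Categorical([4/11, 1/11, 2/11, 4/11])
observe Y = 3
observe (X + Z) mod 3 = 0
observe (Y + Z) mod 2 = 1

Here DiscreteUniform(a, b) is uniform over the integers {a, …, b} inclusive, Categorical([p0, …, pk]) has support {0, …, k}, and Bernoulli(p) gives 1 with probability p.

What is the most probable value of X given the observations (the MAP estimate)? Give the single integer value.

argmax_v P(X = v | obs) = 4

Enumerate traces; 2 have nonzero weight after conditioning:
  (X=3, Z=0, Y=3) weight 1/48
  (X=4, Z=2, Y=3) weight 4/99
Group by X:
  weight(X=3) = 1/48
  weight(X=4) = 4/99
Total weight = 1/48 + 4/99 = 97/1584
P(X=3 | obs) = 1/48 / 97/1584 = 33/97
P(X=4 | obs) = 4/99 / 97/1584 = 64/97
argmax = 4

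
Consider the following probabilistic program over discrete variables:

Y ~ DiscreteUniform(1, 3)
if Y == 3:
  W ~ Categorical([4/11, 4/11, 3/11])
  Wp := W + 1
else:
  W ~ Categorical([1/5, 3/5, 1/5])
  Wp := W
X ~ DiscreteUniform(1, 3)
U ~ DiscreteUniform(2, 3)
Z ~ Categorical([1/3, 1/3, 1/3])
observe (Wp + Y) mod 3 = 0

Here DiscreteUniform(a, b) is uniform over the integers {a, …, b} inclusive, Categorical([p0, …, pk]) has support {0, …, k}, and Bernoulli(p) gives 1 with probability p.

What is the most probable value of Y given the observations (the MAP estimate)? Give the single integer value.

argmax_v P(Y = v | obs) = 2

Enumerate traces; 54 have nonzero weight after conditioning:
  (Y=1, W=2, X=1, U=2, Z=0) weight 1/270
  (Y=1, W=2, X=1, U=2, Z=1) weight 1/270
  (Y=1, W=2, X=1, U=2, Z=2) weight 1/270
  (Y=1, W=2, X=1, U=3, Z=0) weight 1/270
  (Y=1, W=2, X=1, U=3, Z=1) weight 1/270
  (Y=1, W=2, X=1, U=3, Z=2) weight 1/270
  (Y=1, W=2, X=2, U=2, Z=0) weight 1/270
  (Y=1, W=2, X=2, U=2, Z=1) weight 1/270
  (Y=2, W=1, X=1, U=2, Z=0) weight 1/90
  (Y=3, W=2, X=1, U=2, Z=0) weight 1/198
  … 44 more
Group by Y:
  weight(Y=1) = 1/15
  weight(Y=2) = 1/5
  weight(Y=3) = 1/11
Total weight = 1/15 + 1/5 + 1/11 = 59/165
P(Y=1 | obs) = 1/15 / 59/165 = 11/59
P(Y=2 | obs) = 1/5 / 59/165 = 33/59
P(Y=3 | obs) = 1/11 / 59/165 = 15/59
argmax = 2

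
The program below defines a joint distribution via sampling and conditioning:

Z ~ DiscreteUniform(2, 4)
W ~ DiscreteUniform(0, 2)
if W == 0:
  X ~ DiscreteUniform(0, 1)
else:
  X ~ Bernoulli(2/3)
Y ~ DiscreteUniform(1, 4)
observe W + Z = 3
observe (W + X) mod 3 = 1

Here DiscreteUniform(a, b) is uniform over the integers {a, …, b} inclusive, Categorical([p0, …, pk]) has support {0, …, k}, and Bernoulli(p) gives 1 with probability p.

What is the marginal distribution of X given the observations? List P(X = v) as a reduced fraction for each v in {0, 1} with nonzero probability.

P(X=0) = 2/5, P(X=1) = 3/5

Enumerate traces; 8 have nonzero weight after conditioning:
  (Z=2, W=1, X=0, Y=1) weight 1/108
  (Z=2, W=1, X=0, Y=2) weight 1/108
  (Z=2, W=1, X=0, Y=3) weight 1/108
  (Z=2, W=1, X=0, Y=4) weight 1/108
  (Z=3, W=0, X=1, Y=1) weight 1/72
  (Z=3, W=0, X=1, Y=2) weight 1/72
  (Z=3, W=0, X=1, Y=3) weight 1/72
  (Z=3, W=0, X=1, Y=4) weight 1/72
Group by X:
  weight(X=0) = 1/27
  weight(X=1) = 1/18
Total weight = 1/27 + 1/18 = 5/54
P(X=0 | obs) = 1/27 / 5/54 = 2/5
P(X=1 | obs) = 1/18 / 5/54 = 3/5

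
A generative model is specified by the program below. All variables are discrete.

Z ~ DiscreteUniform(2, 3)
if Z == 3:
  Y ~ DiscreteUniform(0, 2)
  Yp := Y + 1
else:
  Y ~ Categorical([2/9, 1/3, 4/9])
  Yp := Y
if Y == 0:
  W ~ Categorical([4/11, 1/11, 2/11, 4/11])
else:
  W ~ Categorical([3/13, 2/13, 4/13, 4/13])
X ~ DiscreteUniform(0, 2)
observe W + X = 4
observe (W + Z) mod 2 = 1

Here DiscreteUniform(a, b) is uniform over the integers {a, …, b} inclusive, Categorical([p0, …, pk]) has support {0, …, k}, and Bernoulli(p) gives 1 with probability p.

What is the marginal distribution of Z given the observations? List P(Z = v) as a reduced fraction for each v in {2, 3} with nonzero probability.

Enumerate traces; 6 have nonzero weight after conditioning:
  (Z=2, Y=0, W=3, X=1) weight 4/297
  (Z=2, Y=1, W=3, X=1) weight 2/117
  (Z=2, Y=2, W=3, X=1) weight 8/351
  (Z=3, Y=0, W=2, X=2) weight 1/99
  (Z=3, Y=1, W=2, X=2) weight 2/117
  (Z=3, Y=2, W=2, X=2) weight 2/117
Group by Z:
  weight(Z=2) = 206/3861
  weight(Z=3) = 19/429
Total weight = 206/3861 + 19/429 = 29/297
P(Z=2 | obs) = 206/3861 / 29/297 = 206/377
P(Z=3 | obs) = 19/429 / 29/297 = 171/377

P(Z=2) = 206/377, P(Z=3) = 171/377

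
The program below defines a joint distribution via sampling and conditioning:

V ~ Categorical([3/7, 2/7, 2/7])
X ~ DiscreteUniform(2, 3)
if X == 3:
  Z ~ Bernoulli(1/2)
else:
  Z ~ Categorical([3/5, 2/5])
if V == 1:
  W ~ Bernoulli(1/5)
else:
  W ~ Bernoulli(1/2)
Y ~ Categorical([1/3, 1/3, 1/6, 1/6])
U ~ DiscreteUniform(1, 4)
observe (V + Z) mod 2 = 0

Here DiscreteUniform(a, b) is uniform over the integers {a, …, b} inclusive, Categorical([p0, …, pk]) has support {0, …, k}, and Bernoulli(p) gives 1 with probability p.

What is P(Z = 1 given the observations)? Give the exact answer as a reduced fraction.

P(Z = 1 | obs) = 18/73

Enumerate traces; 192 have nonzero weight after conditioning:
  (V=0, X=2, Z=0, W=0, Y=0, U=1) weight 3/560
  (V=0, X=2, Z=0, W=0, Y=0, U=2) weight 3/560
  (V=0, X=2, Z=0, W=0, Y=0, U=3) weight 3/560
  (V=0, X=2, Z=0, W=0, Y=0, U=4) weight 3/560
  (V=0, X=2, Z=0, W=0, Y=1, U=1) weight 3/560
  (V=0, X=2, Z=0, W=0, Y=1, U=2) weight 3/560
  (V=0, X=2, Z=0, W=0, Y=1, U=3) weight 3/560
  (V=0, X=2, Z=0, W=0, Y=1, U=4) weight 3/560
  (V=1, X=2, Z=1, W=0, Y=0, U=1) weight 2/525
  … 183 more
Group by Z:
  weight(Z=0) = 11/28
  weight(Z=1) = 9/70
Total weight = 11/28 + 9/70 = 73/140
P(Z=0 | obs) = 11/28 / 73/140 = 55/73
P(Z=1 | obs) = 9/70 / 73/140 = 18/73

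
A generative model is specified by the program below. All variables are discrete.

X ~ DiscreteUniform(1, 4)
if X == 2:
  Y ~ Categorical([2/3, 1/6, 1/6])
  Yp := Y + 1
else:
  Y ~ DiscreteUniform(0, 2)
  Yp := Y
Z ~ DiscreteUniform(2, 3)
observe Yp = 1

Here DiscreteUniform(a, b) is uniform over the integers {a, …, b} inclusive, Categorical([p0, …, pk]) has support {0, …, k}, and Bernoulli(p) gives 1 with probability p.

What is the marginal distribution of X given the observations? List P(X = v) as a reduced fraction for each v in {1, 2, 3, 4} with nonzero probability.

Enumerate traces; 8 have nonzero weight after conditioning:
  (X=1, Y=1, Z=2) weight 1/24
  (X=1, Y=1, Z=3) weight 1/24
  (X=2, Y=0, Z=2) weight 1/12
  (X=2, Y=0, Z=3) weight 1/12
  (X=3, Y=1, Z=2) weight 1/24
  (X=3, Y=1, Z=3) weight 1/24
  (X=4, Y=1, Z=2) weight 1/24
  (X=4, Y=1, Z=3) weight 1/24
Group by X:
  weight(X=1) = 1/12
  weight(X=2) = 1/6
  weight(X=3) = 1/12
  weight(X=4) = 1/12
Total weight = 1/12 + 1/6 + 1/12 + 1/12 = 5/12
P(X=1 | obs) = 1/12 / 5/12 = 1/5
P(X=2 | obs) = 1/6 / 5/12 = 2/5
P(X=3 | obs) = 1/12 / 5/12 = 1/5
P(X=4 | obs) = 1/12 / 5/12 = 1/5

P(X=1) = 1/5, P(X=2) = 2/5, P(X=3) = 1/5, P(X=4) = 1/5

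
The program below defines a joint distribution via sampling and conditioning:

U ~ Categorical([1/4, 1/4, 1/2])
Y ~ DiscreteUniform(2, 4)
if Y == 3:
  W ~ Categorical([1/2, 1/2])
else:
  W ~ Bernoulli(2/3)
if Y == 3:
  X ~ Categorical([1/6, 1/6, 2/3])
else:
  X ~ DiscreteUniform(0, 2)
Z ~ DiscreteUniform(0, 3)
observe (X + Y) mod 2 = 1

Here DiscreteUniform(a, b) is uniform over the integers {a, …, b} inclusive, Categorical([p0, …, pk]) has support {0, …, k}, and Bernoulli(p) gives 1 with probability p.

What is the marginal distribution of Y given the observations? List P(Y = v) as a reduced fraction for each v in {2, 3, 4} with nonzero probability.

Enumerate traces; 96 have nonzero weight after conditioning:
  (U=0, Y=2, W=0, X=1, Z=0) weight 1/432
  (U=0, Y=2, W=0, X=1, Z=1) weight 1/432
  (U=0, Y=2, W=0, X=1, Z=2) weight 1/432
  (U=0, Y=2, W=0, X=1, Z=3) weight 1/432
  (U=0, Y=2, W=1, X=1, Z=0) weight 1/216
  (U=0, Y=2, W=1, X=1, Z=1) weight 1/216
  (U=0, Y=2, W=1, X=1, Z=2) weight 1/216
  (U=0, Y=2, W=1, X=1, Z=3) weight 1/216
  (U=0, Y=3, W=0, X=0, Z=0) weight 1/576
  (U=0, Y=4, W=0, X=1, Z=0) weight 1/432
  … 86 more
Group by Y:
  weight(Y=2) = 1/9
  weight(Y=3) = 5/18
  weight(Y=4) = 1/9
Total weight = 1/9 + 5/18 + 1/9 = 1/2
P(Y=2 | obs) = 1/9 / 1/2 = 2/9
P(Y=3 | obs) = 5/18 / 1/2 = 5/9
P(Y=4 | obs) = 1/9 / 1/2 = 2/9

P(Y=2) = 2/9, P(Y=3) = 5/9, P(Y=4) = 2/9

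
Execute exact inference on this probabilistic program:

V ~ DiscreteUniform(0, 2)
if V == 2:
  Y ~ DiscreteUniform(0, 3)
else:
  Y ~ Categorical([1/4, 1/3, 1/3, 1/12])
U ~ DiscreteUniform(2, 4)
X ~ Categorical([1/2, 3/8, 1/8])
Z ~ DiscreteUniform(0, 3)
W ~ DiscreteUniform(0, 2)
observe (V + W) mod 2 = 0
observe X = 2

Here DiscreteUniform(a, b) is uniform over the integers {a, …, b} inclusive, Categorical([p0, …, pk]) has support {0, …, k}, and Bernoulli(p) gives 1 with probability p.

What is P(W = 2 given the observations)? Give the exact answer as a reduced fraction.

P(W = 2 | obs) = 2/5

Enumerate traces; 240 have nonzero weight after conditioning:
  (V=0, Y=0, U=2, X=2, Z=0, W=0) weight 1/3456
  (V=0, Y=0, U=2, X=2, Z=0, W=2) weight 1/3456
  (V=0, Y=0, U=2, X=2, Z=1, W=0) weight 1/3456
  (V=0, Y=0, U=2, X=2, Z=1, W=2) weight 1/3456
  (V=0, Y=0, U=2, X=2, Z=2, W=0) weight 1/3456
  (V=0, Y=0, U=2, X=2, Z=2, W=2) weight 1/3456
  (V=0, Y=0, U=2, X=2, Z=3, W=0) weight 1/3456
  (V=0, Y=0, U=2, X=2, Z=3, W=2) weight 1/3456
  (V=1, Y=0, U=2, X=2, Z=0, W=1) weight 1/3456
  … 231 more
Group by W:
  weight(W=0) = 1/36
  weight(W=1) = 1/72
  weight(W=2) = 1/36
Total weight = 1/36 + 1/72 + 1/36 = 5/72
P(W=0 | obs) = 1/36 / 5/72 = 2/5
P(W=1 | obs) = 1/72 / 5/72 = 1/5
P(W=2 | obs) = 1/36 / 5/72 = 2/5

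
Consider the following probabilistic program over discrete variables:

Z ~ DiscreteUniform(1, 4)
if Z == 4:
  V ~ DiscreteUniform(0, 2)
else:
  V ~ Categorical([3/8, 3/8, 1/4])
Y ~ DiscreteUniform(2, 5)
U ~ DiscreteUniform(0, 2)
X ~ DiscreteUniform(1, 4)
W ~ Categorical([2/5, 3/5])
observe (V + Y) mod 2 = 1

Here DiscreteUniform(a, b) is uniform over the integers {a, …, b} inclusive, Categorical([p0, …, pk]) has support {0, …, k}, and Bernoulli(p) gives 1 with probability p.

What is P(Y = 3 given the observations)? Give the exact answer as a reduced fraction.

Enumerate traces; 576 have nonzero weight after conditioning:
  (Z=1, V=0, Y=3, U=0, X=1, W=0) weight 1/1280
  (Z=1, V=0, Y=3, U=0, X=1, W=1) weight 3/2560
  (Z=1, V=0, Y=3, U=0, X=2, W=0) weight 1/1280
  (Z=1, V=0, Y=3, U=0, X=2, W=1) weight 3/2560
  (Z=1, V=0, Y=3, U=0, X=3, W=0) weight 1/1280
  (Z=1, V=0, Y=3, U=0, X=3, W=1) weight 3/2560
  (Z=1, V=0, Y=3, U=0, X=4, W=0) weight 1/1280
  (Z=1, V=0, Y=3, U=0, X=4, W=1) weight 3/2560
  (Z=1, V=0, Y=5, U=0, X=1, W=0) weight 1/1280
  (Z=1, V=1, Y=2, U=0, X=1, W=0) weight 1/1280
  … 566 more
Group by Y:
  weight(Y=2) = 35/384
  weight(Y=3) = 61/384
  weight(Y=4) = 35/384
  weight(Y=5) = 61/384
Total weight = 35/384 + 61/384 + 35/384 + 61/384 = 1/2
P(Y=2 | obs) = 35/384 / 1/2 = 35/192
P(Y=3 | obs) = 61/384 / 1/2 = 61/192
P(Y=4 | obs) = 35/384 / 1/2 = 35/192
P(Y=5 | obs) = 61/384 / 1/2 = 61/192

P(Y = 3 | obs) = 61/192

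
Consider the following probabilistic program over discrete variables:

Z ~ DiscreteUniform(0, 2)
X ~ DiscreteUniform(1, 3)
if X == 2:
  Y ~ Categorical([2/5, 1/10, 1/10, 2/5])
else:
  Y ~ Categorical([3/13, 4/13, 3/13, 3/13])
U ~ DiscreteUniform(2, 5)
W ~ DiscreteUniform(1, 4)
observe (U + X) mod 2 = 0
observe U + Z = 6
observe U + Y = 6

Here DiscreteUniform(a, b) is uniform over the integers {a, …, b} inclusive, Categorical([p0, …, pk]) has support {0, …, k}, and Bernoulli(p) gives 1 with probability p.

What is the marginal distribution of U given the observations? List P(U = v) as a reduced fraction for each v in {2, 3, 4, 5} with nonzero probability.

P(U=4) = 13/93, P(U=5) = 80/93

Enumerate traces; 12 have nonzero weight after conditioning:
  (Z=1, X=1, Y=1, U=5, W=1) weight 1/468
  (Z=1, X=1, Y=1, U=5, W=2) weight 1/468
  (Z=1, X=1, Y=1, U=5, W=3) weight 1/468
  (Z=1, X=1, Y=1, U=5, W=4) weight 1/468
  (Z=1, X=3, Y=1, U=5, W=1) weight 1/468
  (Z=1, X=3, Y=1, U=5, W=2) weight 1/468
  (Z=1, X=3, Y=1, U=5, W=3) weight 1/468
  (Z=1, X=3, Y=1, U=5, W=4) weight 1/468
  (Z=2, X=2, Y=2, U=4, W=1) weight 1/1440
  … 3 more
Group by U:
  weight(U=4) = 1/360
  weight(U=5) = 2/117
Total weight = 1/360 + 2/117 = 31/1560
P(U=4 | obs) = 1/360 / 31/1560 = 13/93
P(U=5 | obs) = 2/117 / 31/1560 = 80/93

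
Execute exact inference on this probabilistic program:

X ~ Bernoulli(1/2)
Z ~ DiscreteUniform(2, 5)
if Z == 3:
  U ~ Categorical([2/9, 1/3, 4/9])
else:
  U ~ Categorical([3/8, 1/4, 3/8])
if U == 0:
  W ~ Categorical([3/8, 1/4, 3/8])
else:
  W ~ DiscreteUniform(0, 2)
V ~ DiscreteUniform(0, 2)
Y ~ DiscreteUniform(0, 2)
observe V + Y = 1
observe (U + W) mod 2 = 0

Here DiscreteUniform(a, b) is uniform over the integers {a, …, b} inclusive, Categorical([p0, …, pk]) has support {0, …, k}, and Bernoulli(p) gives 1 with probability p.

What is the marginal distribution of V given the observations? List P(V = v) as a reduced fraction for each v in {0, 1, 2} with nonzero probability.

Enumerate traces; 80 have nonzero weight after conditioning:
  (X=0, Z=2, U=0, W=0, V=0, Y=1) weight 1/512
  (X=0, Z=2, U=0, W=0, V=1, Y=0) weight 1/512
  (X=0, Z=2, U=0, W=2, V=0, Y=1) weight 1/512
  (X=0, Z=2, U=0, W=2, V=1, Y=0) weight 1/512
  (X=0, Z=2, U=1, W=1, V=0, Y=1) weight 1/864
  (X=0, Z=2, U=1, W=1, V=1, Y=0) weight 1/864
  (X=0, Z=2, U=2, W=0, V=0, Y=1) weight 1/576
  (X=0, Z=2, U=2, W=0, V=1, Y=0) weight 1/576
  … 72 more
Group by V:
  weight(V=0) = 2089/31104
  weight(V=1) = 2089/31104
Total weight = 2089/31104 + 2089/31104 = 2089/15552
P(V=0 | obs) = 2089/31104 / 2089/15552 = 1/2
P(V=1 | obs) = 2089/31104 / 2089/15552 = 1/2

P(V=0) = 1/2, P(V=1) = 1/2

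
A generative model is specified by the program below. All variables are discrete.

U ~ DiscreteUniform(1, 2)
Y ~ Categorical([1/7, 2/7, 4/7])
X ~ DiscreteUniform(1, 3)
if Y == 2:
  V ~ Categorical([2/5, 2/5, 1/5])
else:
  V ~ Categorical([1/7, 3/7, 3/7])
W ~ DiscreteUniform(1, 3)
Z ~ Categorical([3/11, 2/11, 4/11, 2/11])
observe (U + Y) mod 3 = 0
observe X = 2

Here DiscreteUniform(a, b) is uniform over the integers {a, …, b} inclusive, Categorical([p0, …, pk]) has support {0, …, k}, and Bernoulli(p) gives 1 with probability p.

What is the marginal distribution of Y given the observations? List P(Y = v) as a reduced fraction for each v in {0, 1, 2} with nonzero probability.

Enumerate traces; 72 have nonzero weight after conditioning:
  (U=1, Y=2, X=2, V=0, W=1, Z=0) weight 4/1155
  (U=1, Y=2, X=2, V=0, W=1, Z=1) weight 8/3465
  (U=1, Y=2, X=2, V=0, W=1, Z=2) weight 16/3465
  (U=1, Y=2, X=2, V=0, W=1, Z=3) weight 8/3465
  (U=1, Y=2, X=2, V=0, W=2, Z=0) weight 4/1155
  (U=1, Y=2, X=2, V=0, W=2, Z=1) weight 8/3465
  (U=1, Y=2, X=2, V=0, W=2, Z=2) weight 16/3465
  (U=1, Y=2, X=2, V=0, W=2, Z=3) weight 8/3465
  (U=2, Y=1, X=2, V=0, W=1, Z=0) weight 1/1617
  … 63 more
Group by Y:
  weight(Y=1) = 1/21
  weight(Y=2) = 2/21
Total weight = 1/21 + 2/21 = 1/7
P(Y=1 | obs) = 1/21 / 1/7 = 1/3
P(Y=2 | obs) = 2/21 / 1/7 = 2/3

P(Y=1) = 1/3, P(Y=2) = 2/3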